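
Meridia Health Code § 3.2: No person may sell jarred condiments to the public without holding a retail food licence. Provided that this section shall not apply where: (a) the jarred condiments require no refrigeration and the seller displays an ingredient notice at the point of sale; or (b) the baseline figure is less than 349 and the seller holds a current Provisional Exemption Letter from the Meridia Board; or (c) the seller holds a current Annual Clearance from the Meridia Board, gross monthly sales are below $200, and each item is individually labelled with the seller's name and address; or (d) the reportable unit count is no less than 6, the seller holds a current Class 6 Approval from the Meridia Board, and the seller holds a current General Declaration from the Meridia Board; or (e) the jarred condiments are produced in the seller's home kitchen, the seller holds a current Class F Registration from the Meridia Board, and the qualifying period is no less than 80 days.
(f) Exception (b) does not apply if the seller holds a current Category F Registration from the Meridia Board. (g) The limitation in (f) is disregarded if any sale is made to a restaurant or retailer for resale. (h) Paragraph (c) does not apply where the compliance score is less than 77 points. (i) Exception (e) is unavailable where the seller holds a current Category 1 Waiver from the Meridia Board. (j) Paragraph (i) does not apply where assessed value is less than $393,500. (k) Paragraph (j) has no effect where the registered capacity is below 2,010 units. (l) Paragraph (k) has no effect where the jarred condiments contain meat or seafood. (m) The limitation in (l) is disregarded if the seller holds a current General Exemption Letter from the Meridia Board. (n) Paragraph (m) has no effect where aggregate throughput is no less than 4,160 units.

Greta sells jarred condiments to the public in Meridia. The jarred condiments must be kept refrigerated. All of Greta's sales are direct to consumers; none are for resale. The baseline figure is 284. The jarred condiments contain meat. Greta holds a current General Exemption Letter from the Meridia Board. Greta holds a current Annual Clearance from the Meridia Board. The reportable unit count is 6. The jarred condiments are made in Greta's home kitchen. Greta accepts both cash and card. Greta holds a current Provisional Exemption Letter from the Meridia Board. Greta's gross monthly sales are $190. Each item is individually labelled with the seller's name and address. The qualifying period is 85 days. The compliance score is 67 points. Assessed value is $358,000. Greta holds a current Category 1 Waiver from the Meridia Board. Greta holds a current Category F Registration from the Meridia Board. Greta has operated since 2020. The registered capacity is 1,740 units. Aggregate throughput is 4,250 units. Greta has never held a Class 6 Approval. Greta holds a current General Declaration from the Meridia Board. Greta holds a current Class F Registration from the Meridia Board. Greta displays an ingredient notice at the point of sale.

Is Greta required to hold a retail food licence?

Exception (a) requires that the jarred condiments require no refrigeration; but the jarred condiments require refrigeration, so (a) is unavailable.
Exception (b) is satisfied on its face — the baseline figure is 284, less than the 349 limit; a current Provisional Exemption Letter is held. However, paragraphs (f)–(g) must be considered: (f) operates against (b): a current Category F Registration is held. (g), which would lift (f), is inapplicable — no sales are for resale. (b) is therefore removed.
Exception (c) is satisfied on its face — a current Annual Clearance is held; gross monthly sales are $190, below the $200 limit; items are individually labelled. But: (h) operates — the compliance score is 67 points, less than the 77 points limit. So (c) is unavailable.
Exception (d) requires that the seller holds a current Class 6 Approval from the Meridia Board; but the Class 6 Approval is not current, so (d) is unavailable.
Exception (e)'s conditions are all satisfied: the jarred condiments are home-kitchen produced; a current Class F Registration is held; the qualifying period is 85 days, meeting the 80 days threshold. Considering the limiting provisions: (i) applies (a current Category 1 Waiver is held), but yields to (j): (j) operates against (i): assessed value is $358,000, less than the $393,500 limit. (k) would limit (j) — the registered capacity is 1,740 units, below the 2,010 units limit — but (l) sets (k) aside: (l) operates against (k): the jarred condiments contain meat. (m) would limit (l) — a current General Exemption Letter is held — but (n) sets (m) aside: (n) operates against (m): aggregate throughput is 4,250 units, meeting the 4,160 units threshold. (e) remains available.

No — exception (e) applies; Greta is not required to hold a retail food licence.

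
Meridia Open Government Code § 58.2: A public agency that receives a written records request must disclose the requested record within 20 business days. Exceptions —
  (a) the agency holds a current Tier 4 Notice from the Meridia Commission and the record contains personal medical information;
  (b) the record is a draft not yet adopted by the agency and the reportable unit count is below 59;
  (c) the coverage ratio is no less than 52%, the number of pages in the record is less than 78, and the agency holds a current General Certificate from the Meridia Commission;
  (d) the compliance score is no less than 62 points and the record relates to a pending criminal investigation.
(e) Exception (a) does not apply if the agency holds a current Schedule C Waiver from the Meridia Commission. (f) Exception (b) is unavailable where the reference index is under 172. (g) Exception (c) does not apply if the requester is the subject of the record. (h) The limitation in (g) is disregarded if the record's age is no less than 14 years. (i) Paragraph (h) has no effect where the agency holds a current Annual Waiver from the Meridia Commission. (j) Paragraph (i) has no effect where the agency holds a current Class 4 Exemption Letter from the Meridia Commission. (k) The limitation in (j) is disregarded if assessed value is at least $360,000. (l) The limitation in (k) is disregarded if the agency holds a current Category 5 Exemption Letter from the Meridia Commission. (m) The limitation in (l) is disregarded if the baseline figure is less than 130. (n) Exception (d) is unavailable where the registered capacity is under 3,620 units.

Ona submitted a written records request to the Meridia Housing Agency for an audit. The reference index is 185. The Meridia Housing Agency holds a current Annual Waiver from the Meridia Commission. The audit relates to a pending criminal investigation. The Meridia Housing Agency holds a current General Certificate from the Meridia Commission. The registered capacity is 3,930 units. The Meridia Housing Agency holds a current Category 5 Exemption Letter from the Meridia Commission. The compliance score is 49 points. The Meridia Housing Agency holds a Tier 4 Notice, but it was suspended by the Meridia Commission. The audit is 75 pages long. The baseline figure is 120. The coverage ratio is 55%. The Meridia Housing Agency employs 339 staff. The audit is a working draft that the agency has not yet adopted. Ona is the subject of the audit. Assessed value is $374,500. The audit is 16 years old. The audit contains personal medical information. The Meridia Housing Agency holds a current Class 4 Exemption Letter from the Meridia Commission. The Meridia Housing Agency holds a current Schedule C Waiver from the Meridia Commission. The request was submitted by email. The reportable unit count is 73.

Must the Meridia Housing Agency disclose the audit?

Yes — the Meridia Housing Agency must disclose the audit.

Exception (a) fails — the Tier 4 Notice is not current.
Exception (b) requires that the reportable unit count is below 59; but the reportable unit count is 73, not below 59, so (b) is unavailable.
Exception (c)'s conditions are all satisfied: the coverage ratio is 55%, meeting the 52% threshold; the number of pages in the record is 75, less than the 78 limit; a current General Certificate is held. But: (g) operates against (c): Ona is the subject of the audit. (h) would limit (g) — the record's age is 16 years, meeting the 14 years threshold — but (i) sets (h) aside: (i) is engaged — a current Annual Waiver is held. (j) would limit (i) — a current Class 4 Exemption Letter is held — but (k) sets (j) aside: (k) operates against (j): assessed value is $374,500, meeting the $360,000 threshold. (l) is engaged (a current Category 5 Exemption Letter is held), but yields to (m): (m) operates — the baseline figure is 120, less than the 130 limit. So (c) is unavailable.
Exception (d) does not apply: the compliance score is 49 points, short of 62 points.
No exception displaces § 58.2.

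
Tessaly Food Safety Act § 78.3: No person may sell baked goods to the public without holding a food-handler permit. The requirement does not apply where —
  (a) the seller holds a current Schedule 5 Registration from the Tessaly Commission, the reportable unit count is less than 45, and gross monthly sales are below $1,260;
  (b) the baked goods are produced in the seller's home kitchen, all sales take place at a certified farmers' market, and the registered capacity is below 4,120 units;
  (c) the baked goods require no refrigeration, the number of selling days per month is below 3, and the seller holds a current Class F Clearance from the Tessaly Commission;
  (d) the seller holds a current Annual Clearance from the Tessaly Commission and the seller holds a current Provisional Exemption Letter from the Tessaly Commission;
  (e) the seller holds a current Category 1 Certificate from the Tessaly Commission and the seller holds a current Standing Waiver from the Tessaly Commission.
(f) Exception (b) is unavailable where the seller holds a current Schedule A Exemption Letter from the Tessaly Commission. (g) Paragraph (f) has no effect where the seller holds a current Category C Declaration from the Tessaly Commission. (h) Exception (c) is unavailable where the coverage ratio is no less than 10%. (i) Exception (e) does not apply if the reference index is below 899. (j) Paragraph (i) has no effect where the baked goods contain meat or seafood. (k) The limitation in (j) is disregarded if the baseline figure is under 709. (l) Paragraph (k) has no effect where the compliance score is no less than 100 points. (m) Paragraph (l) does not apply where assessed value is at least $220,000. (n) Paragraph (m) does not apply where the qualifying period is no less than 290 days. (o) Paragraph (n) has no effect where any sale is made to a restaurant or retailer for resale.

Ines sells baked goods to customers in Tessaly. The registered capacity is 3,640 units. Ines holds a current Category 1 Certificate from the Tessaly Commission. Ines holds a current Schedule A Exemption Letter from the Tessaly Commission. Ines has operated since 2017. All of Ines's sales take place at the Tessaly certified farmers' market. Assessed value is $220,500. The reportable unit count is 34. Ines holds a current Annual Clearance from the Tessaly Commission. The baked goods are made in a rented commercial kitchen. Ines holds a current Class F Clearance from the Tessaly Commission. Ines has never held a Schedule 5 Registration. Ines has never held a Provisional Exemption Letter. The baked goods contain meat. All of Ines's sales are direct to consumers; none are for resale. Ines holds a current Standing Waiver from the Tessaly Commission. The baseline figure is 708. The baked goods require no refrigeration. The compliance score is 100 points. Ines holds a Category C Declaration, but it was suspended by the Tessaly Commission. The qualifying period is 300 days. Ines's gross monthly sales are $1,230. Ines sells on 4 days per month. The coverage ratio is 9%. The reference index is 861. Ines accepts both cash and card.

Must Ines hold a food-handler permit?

No — exception (e) applies; Ines is not required to hold a food-handler permit.

Exception (a) requires that the seller holds a current Schedule 5 Registration from the Tessaly Commission; but there is no Schedule 5 Registration in force, so (a) is unavailable.
Exception (b) fails — the baked goods are made in a commercial kitchen, not a home kitchen.
Exception (c) does not apply: the number of selling days per month is 4, not below 3.
Exception (d) does not apply: no current Provisional Exemption Letter is held.
Exception (e): a current Category 1 Certificate is held; a current Standing Waiver is held — every condition holds. Under paragraphs (i)–(o): (i) applies (the reference index is 861, below the 899 limit), but is set aside by (j): (j) operates against (i): the baked goods contain meat. (k) would limit (j) — the baseline figure is 708, under the 709 limit — but (l) sets (k) aside: (l) applies — the compliance score is 100 points, meeting the 100 points threshold. (m) would limit (l) — assessed value is $220,500, meeting the $220,000 threshold — but (n) sets (m) aside: (n) operates against (m): the qualifying period is 300 days, meeting the 290 days threshold. (o) is inapplicable (no sales are for resale), so (n) stands. Exception (e) stands.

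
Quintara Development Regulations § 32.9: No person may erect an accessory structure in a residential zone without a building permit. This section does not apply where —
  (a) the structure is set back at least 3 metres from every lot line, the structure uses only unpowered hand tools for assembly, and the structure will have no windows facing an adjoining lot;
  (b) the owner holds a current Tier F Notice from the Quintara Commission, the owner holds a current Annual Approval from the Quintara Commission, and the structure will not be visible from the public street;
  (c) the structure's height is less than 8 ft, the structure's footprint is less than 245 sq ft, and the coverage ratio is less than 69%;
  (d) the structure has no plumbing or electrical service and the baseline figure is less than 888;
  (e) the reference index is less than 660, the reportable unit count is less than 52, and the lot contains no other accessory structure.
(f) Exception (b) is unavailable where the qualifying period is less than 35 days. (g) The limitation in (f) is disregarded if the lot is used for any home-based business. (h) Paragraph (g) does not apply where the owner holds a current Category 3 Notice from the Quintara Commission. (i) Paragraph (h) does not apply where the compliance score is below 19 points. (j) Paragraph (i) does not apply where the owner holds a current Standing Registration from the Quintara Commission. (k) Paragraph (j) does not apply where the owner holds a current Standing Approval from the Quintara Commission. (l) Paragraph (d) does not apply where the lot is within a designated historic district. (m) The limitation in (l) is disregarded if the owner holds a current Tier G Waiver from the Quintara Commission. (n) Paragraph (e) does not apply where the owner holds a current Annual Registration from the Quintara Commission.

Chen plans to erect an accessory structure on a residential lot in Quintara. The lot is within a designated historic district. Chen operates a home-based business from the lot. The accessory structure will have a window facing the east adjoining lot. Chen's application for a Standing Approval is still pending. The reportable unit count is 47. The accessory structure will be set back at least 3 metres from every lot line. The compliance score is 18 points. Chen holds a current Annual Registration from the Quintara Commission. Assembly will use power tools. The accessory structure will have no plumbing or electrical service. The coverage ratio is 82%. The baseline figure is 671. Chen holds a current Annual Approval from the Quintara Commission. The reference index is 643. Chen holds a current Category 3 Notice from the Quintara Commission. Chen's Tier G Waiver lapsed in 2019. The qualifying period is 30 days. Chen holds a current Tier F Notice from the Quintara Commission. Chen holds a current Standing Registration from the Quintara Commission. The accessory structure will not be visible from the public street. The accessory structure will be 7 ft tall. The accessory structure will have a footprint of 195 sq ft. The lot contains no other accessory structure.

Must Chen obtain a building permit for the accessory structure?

Exception (a) fails — assembly uses power tools.
Exception (b)'s conditions are all satisfied: a current Tier F Notice is held; a current Annual Approval is held; the structure will not be visible from the street. However, paragraphs (f)–(k) must be considered: (f) is engaged — the qualifying period is 30 days, less than the 35 days limit. (g) is engaged (a home-based business operates on the lot), but yields to (h): (h) is triggered — a current Category 3 Notice is held. (i) would limit (h) — the compliance score is 18 points, below the 19 points limit — but (j) sets (i) aside: (j) operates against (i): a current Standing Registration is held. (k) is inapplicable (there is no Standing Approval in force), so (j) stands. Exception (b) does not apply.
Exception (c) requires that the coverage ratio is less than 69%; but the coverage ratio is 82%, not less than 69%, so (c) is unavailable.
Exception (d): there is no plumbing or electrical service; the baseline figure is 671, less than the 888 limit — every condition holds. However, paragraphs (l)–(m) must be considered: (l) is engaged — the lot is in a historic district. (m) does not operate here (there is no Tier G Waiver in force), so (l) stands. Exception (d) does not apply.
Exception (e): the reference index is 643, less than the 660 limit; the reportable unit count is 47, less than the 52 limit; the lot has no other accessory structure — every condition holds. However, paragraph (n) must be considered: (n) operates against (e): a current Annual Registration is held. So (e) is unavailable.
None of the exceptions is available; § 32.9 applies in full.

Yes — Chen must obtain a building permit.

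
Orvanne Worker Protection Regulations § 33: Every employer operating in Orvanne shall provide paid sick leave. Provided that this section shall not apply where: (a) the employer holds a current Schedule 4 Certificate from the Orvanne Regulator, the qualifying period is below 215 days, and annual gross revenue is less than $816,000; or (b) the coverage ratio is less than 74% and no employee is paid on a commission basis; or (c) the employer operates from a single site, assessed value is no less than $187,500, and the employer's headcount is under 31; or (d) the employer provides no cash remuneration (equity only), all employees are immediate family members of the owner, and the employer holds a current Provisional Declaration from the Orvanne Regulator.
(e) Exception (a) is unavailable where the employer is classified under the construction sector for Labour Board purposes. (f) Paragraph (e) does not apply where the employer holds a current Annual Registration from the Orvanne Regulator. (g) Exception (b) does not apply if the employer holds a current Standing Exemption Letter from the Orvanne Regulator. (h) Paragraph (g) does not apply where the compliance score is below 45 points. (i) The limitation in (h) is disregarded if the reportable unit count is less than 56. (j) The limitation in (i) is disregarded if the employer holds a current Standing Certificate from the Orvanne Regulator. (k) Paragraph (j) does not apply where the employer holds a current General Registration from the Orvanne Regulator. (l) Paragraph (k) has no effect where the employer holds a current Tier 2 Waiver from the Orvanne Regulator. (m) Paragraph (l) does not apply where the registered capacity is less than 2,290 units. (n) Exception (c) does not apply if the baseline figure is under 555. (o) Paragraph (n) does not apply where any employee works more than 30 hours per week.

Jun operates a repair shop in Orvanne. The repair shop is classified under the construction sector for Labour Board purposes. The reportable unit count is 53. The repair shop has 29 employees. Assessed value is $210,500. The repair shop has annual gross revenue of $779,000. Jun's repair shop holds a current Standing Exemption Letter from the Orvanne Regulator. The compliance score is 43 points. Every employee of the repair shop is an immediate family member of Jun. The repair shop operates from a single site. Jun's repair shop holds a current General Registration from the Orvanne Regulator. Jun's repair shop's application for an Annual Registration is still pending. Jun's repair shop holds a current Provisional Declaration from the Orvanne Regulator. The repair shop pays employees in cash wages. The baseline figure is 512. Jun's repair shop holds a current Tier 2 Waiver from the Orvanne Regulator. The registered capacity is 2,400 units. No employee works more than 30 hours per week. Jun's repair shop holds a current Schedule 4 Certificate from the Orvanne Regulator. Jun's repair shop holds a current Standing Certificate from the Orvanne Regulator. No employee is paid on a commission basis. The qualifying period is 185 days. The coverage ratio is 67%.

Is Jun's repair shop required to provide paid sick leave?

Exception (a)'s conditions are all satisfied: a current Schedule 4 Certificate is held; the qualifying period is 185 days, below the 215 days limit; annual gross revenue is $779,000, less than the $816,000 limit. But: (e) applies — the repair shop is classified under the construction sector. (f) is not triggered (the Annual Registration is not current), so (e) stands. (a) is therefore removed.
Exception (b)'s conditions are all satisfied: the coverage ratio is 67%, less than the 74% limit; no employee is paid on commission. Considering the limiting provisions: (g) would limit (b) — a current Standing Exemption Letter is held — but (h) sets (g) aside: (h) operates against (g): the compliance score is 43 points, below the 45 points limit. (i) would limit (h) — the reportable unit count is 53, less than the 56 limit — but (j) sets (i) aside: (j) applies — a current Standing Certificate is held. (k) would limit (j) — a current General Registration is held — but (l) sets (k) aside: (l) applies — a current Tier 2 Waiver is held. (m), which would lift (l), is not triggered — the registered capacity is 2,400 units, not less than 2,290 units. (b) remains available.
Exception (c)'s conditions are all satisfied: the employer operates from a single site; assessed value is $210,500, meeting the $187,500 threshold; the employer's headcount is 29, under the 31 limit. Turning to paragraphs (n)–(o): (n) operates — the baseline figure is 512, under the 555 limit. (o) is not engaged (no employee exceeds 30 hours/week), so (n) stands. Exception (c) does not apply.
Exception (d) fails — employees are paid cash wages.

No — exception (b) applies; Jun's repair shop is not required to provide paid sick leave.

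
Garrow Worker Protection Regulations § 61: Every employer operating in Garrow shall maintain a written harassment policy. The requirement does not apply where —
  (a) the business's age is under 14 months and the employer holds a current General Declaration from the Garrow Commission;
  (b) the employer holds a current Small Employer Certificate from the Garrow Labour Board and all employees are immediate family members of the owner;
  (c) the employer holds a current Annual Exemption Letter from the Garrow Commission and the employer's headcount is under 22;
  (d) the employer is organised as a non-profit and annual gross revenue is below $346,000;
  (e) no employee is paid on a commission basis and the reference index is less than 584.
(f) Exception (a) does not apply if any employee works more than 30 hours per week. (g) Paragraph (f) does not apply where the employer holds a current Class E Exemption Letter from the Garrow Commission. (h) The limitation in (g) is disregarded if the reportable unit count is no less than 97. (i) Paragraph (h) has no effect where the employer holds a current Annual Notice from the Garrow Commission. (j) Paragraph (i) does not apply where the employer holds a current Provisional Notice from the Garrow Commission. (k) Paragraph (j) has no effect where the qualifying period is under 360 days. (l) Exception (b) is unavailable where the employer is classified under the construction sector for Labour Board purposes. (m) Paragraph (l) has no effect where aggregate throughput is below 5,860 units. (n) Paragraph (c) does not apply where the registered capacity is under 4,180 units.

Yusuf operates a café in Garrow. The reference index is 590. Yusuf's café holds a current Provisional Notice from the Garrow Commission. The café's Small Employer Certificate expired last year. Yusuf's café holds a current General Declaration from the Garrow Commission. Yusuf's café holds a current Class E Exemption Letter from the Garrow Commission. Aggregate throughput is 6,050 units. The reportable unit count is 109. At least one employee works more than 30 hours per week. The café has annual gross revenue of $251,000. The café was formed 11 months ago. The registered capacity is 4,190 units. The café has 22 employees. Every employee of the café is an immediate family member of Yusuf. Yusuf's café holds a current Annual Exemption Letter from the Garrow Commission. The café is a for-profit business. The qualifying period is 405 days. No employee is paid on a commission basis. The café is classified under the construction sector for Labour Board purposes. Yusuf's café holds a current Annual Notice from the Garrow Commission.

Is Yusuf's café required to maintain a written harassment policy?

All of (a)'s requirements are met (the business's age is 11 months, under the 14 months limit; a current General Declaration is held). Turning to paragraphs (f)–(k): (f) operates — at least one employee exceeds 30 hours/week. (g) would limit (f) — a current Class E Exemption Letter is held — but (h) sets (g) aside: (h) is engaged — the reportable unit count is 109, meeting the 97 threshold. (i) would limit (h) — a current Annual Notice is held — but (j) sets (i) aside: (j) operates against (i): a current Provisional Notice is held. (k) does not operate here (the qualifying period is 405 days, not under 360 days), so (j) stands. Exception (a) does not apply.
Exception (b) requires that the employer holds a current Small Employer Certificate from the Garrow Labour Board; but the Small Employer Certificate has expired, so (b) is unavailable.
Exception (c) does not apply: the employer's headcount is 22, not under 22.
Exception (d) does not apply: the employer is for-profit.
Exception (e) requires that the reference index is less than 584; but the reference index is 590, not less than 584, so (e) is unavailable.
No exception displaces § 61.

Yes — Yusuf's café must maintain a written harassment policy.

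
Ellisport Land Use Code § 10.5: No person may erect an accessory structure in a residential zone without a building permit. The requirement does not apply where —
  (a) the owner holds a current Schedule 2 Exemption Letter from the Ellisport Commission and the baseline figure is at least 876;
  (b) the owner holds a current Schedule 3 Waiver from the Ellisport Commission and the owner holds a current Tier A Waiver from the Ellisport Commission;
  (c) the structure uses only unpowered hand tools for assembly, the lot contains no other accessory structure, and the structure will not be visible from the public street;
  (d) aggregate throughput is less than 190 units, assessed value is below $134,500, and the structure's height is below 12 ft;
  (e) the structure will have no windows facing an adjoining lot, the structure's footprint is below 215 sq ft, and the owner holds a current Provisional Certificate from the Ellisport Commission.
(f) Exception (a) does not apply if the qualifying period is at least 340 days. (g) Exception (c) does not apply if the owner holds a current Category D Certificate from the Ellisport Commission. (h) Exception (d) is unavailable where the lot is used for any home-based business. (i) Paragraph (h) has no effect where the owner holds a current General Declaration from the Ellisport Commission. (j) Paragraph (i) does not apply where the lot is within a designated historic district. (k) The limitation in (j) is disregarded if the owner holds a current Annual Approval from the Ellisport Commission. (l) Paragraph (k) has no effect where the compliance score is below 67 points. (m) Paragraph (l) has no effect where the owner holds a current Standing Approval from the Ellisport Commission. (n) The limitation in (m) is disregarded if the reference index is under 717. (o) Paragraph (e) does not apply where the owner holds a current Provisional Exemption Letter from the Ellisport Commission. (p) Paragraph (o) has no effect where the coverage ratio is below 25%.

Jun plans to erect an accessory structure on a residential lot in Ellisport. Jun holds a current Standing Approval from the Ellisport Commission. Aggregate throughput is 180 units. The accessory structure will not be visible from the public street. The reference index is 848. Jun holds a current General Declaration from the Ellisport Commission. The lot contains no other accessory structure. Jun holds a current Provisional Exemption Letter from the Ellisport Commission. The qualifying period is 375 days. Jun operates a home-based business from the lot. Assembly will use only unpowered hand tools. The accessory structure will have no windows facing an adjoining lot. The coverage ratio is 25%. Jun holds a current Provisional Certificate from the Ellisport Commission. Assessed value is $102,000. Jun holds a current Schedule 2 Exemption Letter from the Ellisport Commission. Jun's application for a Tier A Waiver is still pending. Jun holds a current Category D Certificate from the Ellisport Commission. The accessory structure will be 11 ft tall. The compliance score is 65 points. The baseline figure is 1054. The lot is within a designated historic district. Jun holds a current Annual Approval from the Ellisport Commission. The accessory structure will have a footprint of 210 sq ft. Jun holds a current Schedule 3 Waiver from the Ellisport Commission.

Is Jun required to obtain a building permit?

No — exception (d) applies; Jun does not need a building permit.

All of (a)'s requirements are met (a current Schedule 2 Exemption Letter is held; the baseline figure is 1,054, meeting the 876 threshold). Turning to paragraph (f): (f) applies — the qualifying period is 375 days, meeting the 340 days threshold. So (a) is unavailable.
Exception (b) does not apply: there is no Tier A Waiver in force.
Exception (c): assembly uses only hand tools; the lot has no other accessory structure; the structure will not be visible from the street — every condition holds. Turning to paragraph (g): (g) applies — a current Category D Certificate is held. So (c) is unavailable.
Exception (d): aggregate throughput is 180 units, less than the 190 units limit; assessed value is $102,000, below the $134,500 limit; the structure's height is 11 ft, below the 12 ft limit — every condition holds. Under paragraphs (h)–(n): (h) would limit (d) — a home-based business operates on the lot — but (i) sets (h) aside: (i) operates — a current General Declaration is held. (j) applies (the lot is in a historic district), but yields to (k): (k) operates against (j): a current Annual Approval is held. (l) is engaged (the compliance score is 65 points, below the 67 points limit), but is itself disapplied by (m): (m) operates against (l): a current Standing Approval is held. (n) is not engaged (the reference index is 848, not under 717), so (m) stands. Exception (d) stands.
Exception (e): no windows face an adjoining lot; the structure's footprint is 210 sq ft, below the 215 sq ft limit; a current Provisional Certificate is held — every condition holds. But applying paragraphs (o)–(p): (o) is triggered — a current Provisional Exemption Letter is held. (p) is not engaged (the coverage ratio is 25%, not below 25%), so (o) stands. So (e) is unavailable.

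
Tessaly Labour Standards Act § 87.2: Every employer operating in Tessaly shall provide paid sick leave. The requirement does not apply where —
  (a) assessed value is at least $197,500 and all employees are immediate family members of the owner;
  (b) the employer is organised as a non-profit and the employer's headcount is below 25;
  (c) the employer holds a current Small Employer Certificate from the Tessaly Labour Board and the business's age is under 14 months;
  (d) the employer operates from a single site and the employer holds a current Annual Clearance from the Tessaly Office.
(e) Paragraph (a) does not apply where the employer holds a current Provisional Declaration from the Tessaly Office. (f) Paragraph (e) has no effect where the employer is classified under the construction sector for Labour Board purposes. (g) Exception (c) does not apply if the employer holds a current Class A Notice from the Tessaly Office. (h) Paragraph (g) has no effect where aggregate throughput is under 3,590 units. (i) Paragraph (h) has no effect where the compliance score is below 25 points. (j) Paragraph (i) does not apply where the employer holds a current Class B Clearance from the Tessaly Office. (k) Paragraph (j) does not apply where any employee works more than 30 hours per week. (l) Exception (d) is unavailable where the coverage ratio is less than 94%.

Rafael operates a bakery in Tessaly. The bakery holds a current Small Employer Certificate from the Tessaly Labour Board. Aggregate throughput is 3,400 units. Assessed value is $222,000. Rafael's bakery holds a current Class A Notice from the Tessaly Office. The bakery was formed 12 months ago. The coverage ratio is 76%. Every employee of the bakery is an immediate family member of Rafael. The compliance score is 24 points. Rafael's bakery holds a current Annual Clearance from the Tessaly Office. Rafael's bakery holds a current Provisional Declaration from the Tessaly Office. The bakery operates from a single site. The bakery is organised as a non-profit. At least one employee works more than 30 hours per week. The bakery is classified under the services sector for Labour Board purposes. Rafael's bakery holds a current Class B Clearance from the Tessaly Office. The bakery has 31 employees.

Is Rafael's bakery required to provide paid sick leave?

Yes — Rafael's bakery must provide paid sick leave.

All of (a)'s requirements are met (assessed value is $222,000, meeting the $197,500 threshold; every employee is an immediate family member). However, paragraphs (e)–(f) must be considered: (e) is engaged — a current Provisional Declaration is held. (f), which would lift (e), does not operate here — the bakery is classified under the services sector. So (a) is unavailable.
Exception (b) fails — the employer's headcount is 31, not below 25.
Exception (c) is satisfied on its face — a current Small Employer Certificate is held; the business's age is 12 months, under the 14 months limit. Turning to paragraphs (g)–(k): (g) operates against (c): a current Class A Notice is held. (h) would limit (g) — aggregate throughput is 3,400 units, under the 3,590 units limit — but (i) sets (h) aside: (i) is triggered — the compliance score is 24 points, below the 25 points limit. (j) would limit (i) — a current Class B Clearance is held — but (k) sets (j) aside: (k) operates — at least one employee exceeds 30 hours/week. So (c) is unavailable.
Exception (d) is satisfied on its face — the employer operates from a single site; a current Annual Clearance is held. But applying paragraph (l): (l) operates against (d): the coverage ratio is 76%, less than the 94% limit. Exception (d) does not apply.
Every exception is unavailable, so the rule governs.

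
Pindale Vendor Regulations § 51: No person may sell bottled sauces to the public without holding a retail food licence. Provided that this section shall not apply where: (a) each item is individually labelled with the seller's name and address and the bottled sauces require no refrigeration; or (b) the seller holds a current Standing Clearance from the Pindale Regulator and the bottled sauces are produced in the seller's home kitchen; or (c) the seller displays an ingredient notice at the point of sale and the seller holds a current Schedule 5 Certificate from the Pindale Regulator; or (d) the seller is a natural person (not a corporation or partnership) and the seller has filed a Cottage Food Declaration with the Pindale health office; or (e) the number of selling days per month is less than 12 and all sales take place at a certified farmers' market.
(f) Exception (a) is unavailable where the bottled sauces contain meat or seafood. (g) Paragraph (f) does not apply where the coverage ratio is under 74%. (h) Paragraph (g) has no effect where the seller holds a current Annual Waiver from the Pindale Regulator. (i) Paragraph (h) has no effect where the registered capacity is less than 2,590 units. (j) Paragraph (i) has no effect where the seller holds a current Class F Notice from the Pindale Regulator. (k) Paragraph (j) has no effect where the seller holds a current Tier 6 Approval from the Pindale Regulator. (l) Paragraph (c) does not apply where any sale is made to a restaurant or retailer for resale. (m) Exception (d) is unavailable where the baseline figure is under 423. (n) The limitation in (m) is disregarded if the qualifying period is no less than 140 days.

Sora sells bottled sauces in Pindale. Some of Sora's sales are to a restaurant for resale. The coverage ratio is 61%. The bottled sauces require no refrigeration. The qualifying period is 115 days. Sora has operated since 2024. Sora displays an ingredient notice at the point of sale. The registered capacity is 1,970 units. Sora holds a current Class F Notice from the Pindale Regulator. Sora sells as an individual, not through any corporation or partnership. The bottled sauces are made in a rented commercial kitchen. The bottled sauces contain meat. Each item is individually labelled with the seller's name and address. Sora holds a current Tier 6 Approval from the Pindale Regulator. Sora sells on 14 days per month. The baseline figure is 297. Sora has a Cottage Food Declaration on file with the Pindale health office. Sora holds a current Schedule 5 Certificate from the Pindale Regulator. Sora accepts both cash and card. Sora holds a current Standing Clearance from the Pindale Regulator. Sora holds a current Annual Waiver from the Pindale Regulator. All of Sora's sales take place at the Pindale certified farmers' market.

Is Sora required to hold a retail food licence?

No — exception (a) applies; Sora is not required to hold a retail food licence.

Exception (a): items are individually labelled; the bottled sauces are shelf-stable — every condition holds. Applying paragraphs (f)–(k): (f) would limit (a) — the bottled sauces contain meat — but (g) sets (f) aside: (g) operates against (f): the coverage ratio is 61%, under the 74% limit. (h) is engaged (a current Annual Waiver is held), but yields to (i): (i) operates — the registered capacity is 1,970 units, less than the 2,590 units limit. (j) would limit (i) — a current Class F Notice is held — but (k) sets (j) aside: (k) is triggered — a current Tier 6 Approval is held. Exception (a) stands.
Exception (b) requires that the bottled sauces are produced in the seller's home kitchen; but the bottled sauces are made in a commercial kitchen, not a home kitchen, so (b) is unavailable.
Exception (c): an ingredient notice is displayed; a current Schedule 5 Certificate is held — every condition holds. But: (l) operates against (c): some sales are to a restaurant for resale. So (c) is unavailable.
Exception (d) is satisfied on its face — the seller is a natural person; a Cottage Food Declaration is on file. But: (m) operates — the baseline figure is 297, under the 423 limit. (n) is inapplicable (the qualifying period is 115 days, short of 140 days), so (m) stands. So (d) is unavailable.
Exception (e) does not apply: the number of selling days per month is 14, not less than 12.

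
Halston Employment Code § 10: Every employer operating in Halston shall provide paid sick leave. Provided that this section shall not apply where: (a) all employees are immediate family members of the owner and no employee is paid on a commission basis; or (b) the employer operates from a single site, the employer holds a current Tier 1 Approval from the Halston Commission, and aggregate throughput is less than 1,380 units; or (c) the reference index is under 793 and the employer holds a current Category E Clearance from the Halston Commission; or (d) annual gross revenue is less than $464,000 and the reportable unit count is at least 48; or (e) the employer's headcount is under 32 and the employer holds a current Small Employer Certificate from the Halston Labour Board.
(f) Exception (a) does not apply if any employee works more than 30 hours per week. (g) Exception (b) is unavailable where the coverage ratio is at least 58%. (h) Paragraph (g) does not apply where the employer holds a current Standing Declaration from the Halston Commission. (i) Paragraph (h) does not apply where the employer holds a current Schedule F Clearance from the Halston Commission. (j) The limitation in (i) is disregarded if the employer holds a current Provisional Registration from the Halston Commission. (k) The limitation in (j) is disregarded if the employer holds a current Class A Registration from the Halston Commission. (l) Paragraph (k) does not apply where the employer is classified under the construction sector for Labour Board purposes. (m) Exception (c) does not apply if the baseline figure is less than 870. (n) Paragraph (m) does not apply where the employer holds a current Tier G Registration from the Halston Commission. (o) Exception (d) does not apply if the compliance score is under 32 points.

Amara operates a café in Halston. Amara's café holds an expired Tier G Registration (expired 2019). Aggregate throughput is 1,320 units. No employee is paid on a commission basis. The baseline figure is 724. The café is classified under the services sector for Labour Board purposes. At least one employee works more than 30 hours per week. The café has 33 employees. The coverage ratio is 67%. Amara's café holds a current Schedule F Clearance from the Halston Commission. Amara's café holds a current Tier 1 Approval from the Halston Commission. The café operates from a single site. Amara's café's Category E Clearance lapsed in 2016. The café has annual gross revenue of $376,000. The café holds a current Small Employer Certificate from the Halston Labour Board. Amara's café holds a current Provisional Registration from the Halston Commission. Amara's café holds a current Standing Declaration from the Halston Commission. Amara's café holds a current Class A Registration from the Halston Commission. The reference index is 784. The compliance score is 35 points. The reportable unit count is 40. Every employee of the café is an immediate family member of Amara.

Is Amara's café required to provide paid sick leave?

All of (a)'s requirements are met (every employee is an immediate family member; no employee is paid on commission). But applying paragraph (f): (f) operates against (a): at least one employee exceeds 30 hours/week. Exception (a) does not apply.
All of (b)'s requirements are met (the employer operates from a single site; a current Tier 1 Approval is held; aggregate throughput is 1,320 units, less than the 1,380 units limit). But applying paragraphs (g)–(l): (g) applies — the coverage ratio is 67%, meeting the 58% threshold. (h) would limit (g) — a current Standing Declaration is held — but (i) sets (h) aside: (i) is engaged — a current Schedule F Clearance is held. (j) would limit (i) — a current Provisional Registration is held — but (k) sets (j) aside: (k) operates against (j): a current Class A Registration is held. (l), which would lift (k), is not engaged — the café is classified under the services sector. So (b) is unavailable.
Exception (c) fails — the Category E Clearance is not current.
Exception (d) fails — the reportable unit count is 40, short of 48.
Exception (e) requires that the employer's headcount is under 32; but the employer's headcount is 33, not under 32, so (e) is unavailable.
Every exception is unavailable, so the rule governs.

Yes — Amara's café must provide paid sick leave.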